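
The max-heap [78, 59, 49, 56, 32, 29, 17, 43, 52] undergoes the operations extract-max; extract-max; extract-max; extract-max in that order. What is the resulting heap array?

[49, 43, 29, 17, 32]

extract-max → returns 78:
  remove root 78; move last element 52 to root → [52, 59, 49, 56, 32, 29, 17, 43]
  52 vs larger child 59 at index 1, swap → [59, 52, 49, 56, 32, 29, 17, 43]
  52 vs larger child 56 at index 3, swap → [59, 56, 49, 52, 32, 29, 17, 43]
extract-max → returns 59:
  remove root 59; move last element 43 to root → [43, 56, 49, 52, 32, 29, 17]
  43 vs larger child 56 at index 1, swap → [56, 43, 49, 52, 32, 29, 17]
  43 vs larger child 52 at index 3, swap → [56, 52, 49, 43, 32, 29, 17]
extract-max → returns 56:
  remove root 56; move last element 17 to root → [17, 52, 49, 43, 32, 29]
  17 vs larger child 52 at index 1, swap → [52, 17, 49, 43, 32, 29]
  17 vs larger child 43 at index 3, swap → [52, 43, 49, 17, 32, 29]
extract-max → returns 52:
  remove root 52; move last element 29 to root → [29, 43, 49, 17, 32]
  29 vs larger child 49 at index 2, swap → [49, 43, 29, 17, 32]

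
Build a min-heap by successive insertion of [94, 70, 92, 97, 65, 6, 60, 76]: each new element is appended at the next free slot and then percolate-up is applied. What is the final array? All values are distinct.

[6, 70, 60, 76, 94, 92, 65, 97]

Insert 94:
  append 94 at index 0 → [94] (no swap needed)
Insert 70:
  append 70 at index 1 → [94, 70]
  70 < parent 94 at index 0, swap → [70, 94]
Insert 92:
  append 92 at index 2 → [70, 94, 92] (no swap needed)
Insert 97:
  append 97 at index 3 → [70, 94, 92, 97] (no swap needed)
Insert 65:
  append 65 at index 4 → [70, 94, 92, 97, 65]
  65 < parent 94 at index 1, swap → [70, 65, 92, 97, 94]
  65 < parent 70 at index 0, swap → [65, 70, 92, 97, 94]
Insert 6:
  append 6 at index 5 → [65, 70, 92, 97, 94, 6]
  6 < parent 92 at index 2, swap → [65, 70, 6, 97, 94, 92]
  6 < parent 65 at index 0, swap → [6, 70, 65, 97, 94, 92]
Insert 60:
  append 60 at index 6 → [6, 70, 65, 97, 94, 92, 60]
  60 < parent 65 at index 2, swap → [6, 70, 60, 97, 94, 92, 65]
Insert 76:
  append 76 at index 7 → [6, 70, 60, 97, 94, 92, 65, 76]
  76 < parent 97 at index 3, swap → [6, 70, 60, 76, 94, 92, 65, 97]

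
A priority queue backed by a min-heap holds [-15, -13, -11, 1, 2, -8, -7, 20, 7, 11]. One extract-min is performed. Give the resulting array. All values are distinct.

remove root -15; move last element 11 to root → [11, -13, -11, 1, 2, -8, -7, 20, 7]
11 vs smaller child -13 at index 1, swap → [-13, 11, -11, 1, 2, -8, -7, 20, 7]
11 vs smaller child 1 at index 3, swap → [-13, 1, -11, 11, 2, -8, -7, 20, 7]
11 vs smaller child 7 at index 8, swap → [-13, 1, -11, 7, 2, -8, -7, 20, 11]

[-13, 1, -11, 7, 2, -8, -7, 20, 11]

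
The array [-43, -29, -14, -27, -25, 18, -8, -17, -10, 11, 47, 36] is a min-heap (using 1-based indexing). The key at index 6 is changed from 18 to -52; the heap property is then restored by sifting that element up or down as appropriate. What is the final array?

[-52, -29, -43, -27, -25, -14, -8, -17, -10, 11, 47, 36]

set index 6 from 18 to -52 → [-43, -29, -14, -27, -25, -52, -8, -17, -10, 11, 47, 36]
-52 < parent -14 at index 3, swap → [-43, -29, -52, -27, -25, -14, -8, -17, -10, 11, 47, 36]
-52 < parent -43 at index 1, swap → [-52, -29, -43, -27, -25, -14, -8, -17, -10, 11, 47, 36]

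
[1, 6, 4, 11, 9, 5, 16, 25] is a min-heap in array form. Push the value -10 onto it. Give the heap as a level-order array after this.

[-10, 1, 4, 6, 9, 5, 16, 25, 11]

append -10 at index 8 → [1, 6, 4, 11, 9, 5, 16, 25, -10]
-10 < parent 11 at index 3, swap → [1, 6, 4, -10, 9, 5, 16, 25, 11]
-10 < parent 6 at index 1, swap → [1, -10, 4, 6, 9, 5, 16, 25, 11]
-10 < parent 1 at index 0, swap → [-10, 1, 4, 6, 9, 5, 16, 25, 11]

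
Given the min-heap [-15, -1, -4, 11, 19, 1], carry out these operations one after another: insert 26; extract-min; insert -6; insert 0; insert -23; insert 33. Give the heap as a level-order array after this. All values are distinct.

insert 26:
  append 26 at index 6 → [-15, -1, -4, 11, 19, 1, 26] (no swap needed)
extract-min → returns -15:
  remove root -15; move last element 26 to root → [26, -1, -4, 11, 19, 1]
  26 vs smaller child -4 at index 2, swap → [-4, -1, 26, 11, 19, 1]
  26 vs only child 1 at index 5, swap → [-4, -1, 1, 11, 19, 26]
insert -6:
  append -6 at index 6 → [-4, -1, 1, 11, 19, 26, -6]
  -6 < parent 1 at index 2, swap → [-4, -1, -6, 11, 19, 26, 1]
  -6 < parent -4 at index 0, swap → [-6, -1, -4, 11, 19, 26, 1]
insert 0:
  append 0 at index 7 → [-6, -1, -4, 11, 19, 26, 1, 0]
  0 < parent 11 at index 3, swap → [-6, -1, -4, 0, 19, 26, 1, 11]
insert -23:
  append -23 at index 8 → [-6, -1, -4, 0, 19, 26, 1, 11, -23]
  -23 < parent 0 at index 3, swap → [-6, -1, -4, -23, 19, 26, 1, 11, 0]
  -23 < parent -1 at index 1, swap → [-6, -23, -4, -1, 19, 26, 1, 11, 0]
  -23 < parent -6 at index 0, swap → [-23, -6, -4, -1, 19, 26, 1, 11, 0]
insert 33:
  append 33 at index 9 → [-23, -6, -4, -1, 19, 26, 1, 11, 0, 33] (no swap needed)

[-23, -6, -4, -1, 19, 26, 1, 11, 0, 33]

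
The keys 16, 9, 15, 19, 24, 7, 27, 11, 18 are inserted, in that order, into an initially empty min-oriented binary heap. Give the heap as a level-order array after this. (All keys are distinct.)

[7, 11, 9, 16, 24, 15, 27, 19, 18]

Insert 16:
  append 16 at index 0 → [16] (no swap needed)
Insert 9:
  append 9 at index 1 → [16, 9]
  9 < parent 16 at index 0, swap → [9, 16]
Insert 15:
  append 15 at index 2 → [9, 16, 15] (no swap needed)
Insert 19:
  append 19 at index 3 → [9, 16, 15, 19] (no swap needed)
Insert 24:
  append 24 at index 4 → [9, 16, 15, 19, 24] (no swap needed)
Insert 7:
  append 7 at index 5 → [9, 16, 15, 19, 24, 7]
  7 < parent 15 at index 2, swap → [9, 16, 7, 19, 24, 15]
  7 < parent 9 at index 0, swap → [7, 16, 9, 19, 24, 15]
Insert 27:
  append 27 at index 6 → [7, 16, 9, 19, 24, 15, 27] (no swap needed)
Insert 11:
  append 11 at index 7 → [7, 16, 9, 19, 24, 15, 27, 11]
  11 < parent 19 at index 3, swap → [7, 16, 9, 11, 24, 15, 27, 19]
  11 < parent 16 at index 1, swap → [7, 11, 9, 16, 24, 15, 27, 19]
Insert 18:
  append 18 at index 8 → [7, 11, 9, 16, 24, 15, 27, 19, 18] (no swap needed)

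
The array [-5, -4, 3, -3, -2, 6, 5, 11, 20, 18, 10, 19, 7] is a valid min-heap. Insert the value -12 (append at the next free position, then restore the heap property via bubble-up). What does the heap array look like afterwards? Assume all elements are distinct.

[-12, -4, -5, -3, -2, 6, 3, 11, 20, 18, 10, 19, 7, 5]

append -12 at index 13 → [-5, -4, 3, -3, -2, 6, 5, 11, 20, 18, 10, 19, 7, -12]
-12 < parent 5 at index 6, swap → [-5, -4, 3, -3, -2, 6, -12, 11, 20, 18, 10, 19, 7, 5]
-12 < parent 3 at index 2, swap → [-5, -4, -12, -3, -2, 6, 3, 11, 20, 18, 10, 19, 7, 5]
-12 < parent -5 at index 0, swap → [-12, -4, -5, -3, -2, 6, 3, 11, 20, 18, 10, 19, 7, 5]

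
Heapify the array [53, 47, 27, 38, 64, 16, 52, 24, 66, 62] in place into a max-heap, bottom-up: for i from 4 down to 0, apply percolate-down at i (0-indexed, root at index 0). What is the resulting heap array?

sift down from index 4: already satisfies heap property
sift down from index 3:
  38 vs larger child 66 at index 8, swap → [53, 47, 27, 66, 64, 16, 52, 24, 38, 62]
sift down from index 2:
  27 vs larger child 52 at index 6, swap → [53, 47, 52, 66, 64, 16, 27, 24, 38, 62]
sift down from index 1:
  47 vs larger child 66 at index 3, swap → [53, 66, 52, 47, 64, 16, 27, 24, 38, 62]
sift down from index 0:
  53 vs larger child 66 at index 1, swap → [66, 53, 52, 47, 64, 16, 27, 24, 38, 62]
  53 vs larger child 64 at index 4, swap → [66, 64, 52, 47, 53, 16, 27, 24, 38, 62]
  53 vs only child 62 at index 9, swap → [66, 64, 52, 47, 62, 16, 27, 24, 38, 53]

[66, 64, 52, 47, 62, 16, 27, 24, 38, 53]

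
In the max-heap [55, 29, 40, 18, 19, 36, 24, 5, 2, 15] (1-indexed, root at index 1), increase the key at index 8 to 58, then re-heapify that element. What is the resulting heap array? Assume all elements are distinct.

[58, 55, 40, 29, 19, 36, 24, 18, 2, 15]

set index 8 from 5 to 58 → [55, 29, 40, 18, 19, 36, 24, 58, 2, 15]
58 > parent 18 at index 4, swap → [55, 29, 40, 58, 19, 36, 24, 18, 2, 15]
58 > parent 29 at index 2, swap → [55, 58, 40, 29, 19, 36, 24, 18, 2, 15]
58 > parent 55 at index 1, swap → [58, 55, 40, 29, 19, 36, 24, 18, 2, 15]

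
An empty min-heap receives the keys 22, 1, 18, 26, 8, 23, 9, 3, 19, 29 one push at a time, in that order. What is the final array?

Insert 22:
  append 22 at index 0 → [22] (no swap needed)
Insert 1:
  append 1 at index 1 → [22, 1]
  1 < parent 22 at index 0, swap → [1, 22]
Insert 18:
  append 18 at index 2 → [1, 22, 18] (no swap needed)
Insert 26:
  append 26 at index 3 → [1, 22, 18, 26] (no swap needed)
Insert 8:
  append 8 at index 4 → [1, 22, 18, 26, 8]
  8 < parent 22 at index 1, swap → [1, 8, 18, 26, 22]
Insert 23:
  append 23 at index 5 → [1, 8, 18, 26, 22, 23] (no swap needed)
Insert 9:
  append 9 at index 6 → [1, 8, 18, 26, 22, 23, 9]
  9 < parent 18 at index 2, swap → [1, 8, 9, 26, 22, 23, 18]
Insert 3:
  append 3 at index 7 → [1, 8, 9, 26, 22, 23, 18, 3]
  3 < parent 26 at index 3, swap → [1, 8, 9, 3, 22, 23, 18, 26]
  3 < parent 8 at index 1, swap → [1, 3, 9, 8, 22, 23, 18, 26]
Insert 19:
  append 19 at index 8 → [1, 3, 9, 8, 22, 23, 18, 26, 19] (no swap needed)
Insert 29:
  append 29 at index 9 → [1, 3, 9, 8, 22, 23, 18, 26, 19, 29] (no swap needed)

[1, 3, 9, 8, 22, 23, 18, 26, 19, 29]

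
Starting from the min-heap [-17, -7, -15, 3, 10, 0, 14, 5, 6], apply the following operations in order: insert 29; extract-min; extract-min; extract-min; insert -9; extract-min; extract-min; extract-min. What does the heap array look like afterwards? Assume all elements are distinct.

[5, 10, 6, 14, 29]

insert 29:
  append 29 at index 9 → [-17, -7, -15, 3, 10, 0, 14, 5, 6, 29] (no swap needed)
extract-min → returns -17:
  remove root -17; move last element 29 to root → [29, -7, -15, 3, 10, 0, 14, 5, 6]
  29 vs smaller child -15 at index 2, swap → [-15, -7, 29, 3, 10, 0, 14, 5, 6]
  29 vs smaller child 0 at index 5, swap → [-15, -7, 0, 3, 10, 29, 14, 5, 6]
extract-min → returns -15:
  remove root -15; move last element 6 to root → [6, -7, 0, 3, 10, 29, 14, 5]
  6 vs smaller child -7 at index 1, swap → [-7, 6, 0, 3, 10, 29, 14, 5]
  6 vs smaller child 3 at index 3, swap → [-7, 3, 0, 6, 10, 29, 14, 5]
  6 vs only child 5 at index 7, swap → [-7, 3, 0, 5, 10, 29, 14, 6]
extract-min → returns -7:
  remove root -7; move last element 6 to root → [6, 3, 0, 5, 10, 29, 14]
  6 vs smaller child 0 at index 2, swap → [0, 3, 6, 5, 10, 29, 14]
insert -9:
  append -9 at index 7 → [0, 3, 6, 5, 10, 29, 14, -9]
  -9 < parent 5 at index 3, swap → [0, 3, 6, -9, 10, 29, 14, 5]
  -9 < parent 3 at index 1, swap → [0, -9, 6, 3, 10, 29, 14, 5]
  -9 < parent 0 at index 0, swap → [-9, 0, 6, 3, 10, 29, 14, 5]
extract-min → returns -9:
  remove root -9; move last element 5 to root → [5, 0, 6, 3, 10, 29, 14]
  5 vs smaller child 0 at index 1, swap → [0, 5, 6, 3, 10, 29, 14]
  5 vs smaller child 3 at index 3, swap → [0, 3, 6, 5, 10, 29, 14]
extract-min → returns 0:
  remove root 0; move last element 14 to root → [14, 3, 6, 5, 10, 29]
  14 vs smaller child 3 at index 1, swap → [3, 14, 6, 5, 10, 29]
  14 vs smaller child 5 at index 3, swap → [3, 5, 6, 14, 10, 29]
extract-min → returns 3:
  remove root 3; move last element 29 to root → [29, 5, 6, 14, 10]
  29 vs smaller child 5 at index 1, swap → [5, 29, 6, 14, 10]
  29 vs smaller child 10 at index 4, swap → [5, 10, 6, 14, 29]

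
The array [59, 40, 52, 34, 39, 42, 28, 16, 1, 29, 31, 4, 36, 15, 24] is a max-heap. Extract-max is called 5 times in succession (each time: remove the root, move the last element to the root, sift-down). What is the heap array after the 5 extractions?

extract-max #1 returns 59:
  remove root 59; move last element 24 to root → [24, 40, 52, 34, 39, 42, 28, 16, 1, 29, 31, 4, 36, 15]
  24 vs larger child 52 at index 2, swap → [52, 40, 24, 34, 39, 42, 28, 16, 1, 29, 31, 4, 36, 15]
  24 vs larger child 42 at index 5, swap → [52, 40, 42, 34, 39, 24, 28, 16, 1, 29, 31, 4, 36, 15]
  24 vs larger child 36 at index 12, swap → [52, 40, 42, 34, 39, 36, 28, 16, 1, 29, 31, 4, 24, 15]
extract-max #2 returns 52:
  remove root 52; move last element 15 to root → [15, 40, 42, 34, 39, 36, 28, 16, 1, 29, 31, 4, 24]
  15 vs larger child 42 at index 2, swap → [42, 40, 15, 34, 39, 36, 28, 16, 1, 29, 31, 4, 24]
  15 vs larger child 36 at index 5, swap → [42, 40, 36, 34, 39, 15, 28, 16, 1, 29, 31, 4, 24]
  15 vs larger child 24 at index 12, swap → [42, 40, 36, 34, 39, 24, 28, 16, 1, 29, 31, 4, 15]
extract-max #3 returns 42:
  remove root 42; move last element 15 to root → [15, 40, 36, 34, 39, 24, 28, 16, 1, 29, 31, 4]
  15 vs larger child 40 at index 1, swap → [40, 15, 36, 34, 39, 24, 28, 16, 1, 29, 31, 4]
  15 vs larger child 39 at index 4, swap → [40, 39, 36, 34, 15, 24, 28, 16, 1, 29, 31, 4]
  15 vs larger child 31 at index 10, swap → [40, 39, 36, 34, 31, 24, 28, 16, 1, 29, 15, 4]
extract-max #4 returns 40:
  remove root 40; move last element 4 to root → [4, 39, 36, 34, 31, 24, 28, 16, 1, 29, 15]
  4 vs larger child 39 at index 1, swap → [39, 4, 36, 34, 31, 24, 28, 16, 1, 29, 15]
  4 vs larger child 34 at index 3, swap → [39, 34, 36, 4, 31, 24, 28, 16, 1, 29, 15]
  4 vs larger child 16 at index 7, swap → [39, 34, 36, 16, 31, 24, 28, 4, 1, 29, 15]
extract-max #5 returns 39:
  remove root 39; move last element 15 to root → [15, 34, 36, 16, 31, 24, 28, 4, 1, 29]
  15 vs larger child 36 at index 2, swap → [36, 34, 15, 16, 31, 24, 28, 4, 1, 29]
  15 vs larger child 28 at index 6, swap → [36, 34, 28, 16, 31, 24, 15, 4, 1, 29]

[36, 34, 28, 16, 31, 24, 15, 4, 1, 29]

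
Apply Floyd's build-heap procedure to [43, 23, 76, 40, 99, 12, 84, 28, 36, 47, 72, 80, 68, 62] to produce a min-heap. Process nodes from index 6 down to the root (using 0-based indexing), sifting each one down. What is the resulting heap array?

[12, 23, 43, 28, 47, 68, 62, 40, 36, 99, 72, 80, 76, 84]

sift down from index 6:
  84 vs only child 62 at index 13, swap → [43, 23, 76, 40, 99, 12, 62, 28, 36, 47, 72, 80, 68, 84]
sift down from index 5: already satisfies heap property
sift down from index 4:
  99 vs smaller child 47 at index 9, swap → [43, 23, 76, 40, 47, 12, 62, 28, 36, 99, 72, 80, 68, 84]
sift down from index 3:
  40 vs smaller child 28 at index 7, swap → [43, 23, 76, 28, 47, 12, 62, 40, 36, 99, 72, 80, 68, 84]
sift down from index 2:
  76 vs smaller child 12 at index 5, swap → [43, 23, 12, 28, 47, 76, 62, 40, 36, 99, 72, 80, 68, 84]
  76 vs smaller child 68 at index 12, swap → [43, 23, 12, 28, 47, 68, 62, 40, 36, 99, 72, 80, 76, 84]
sift down from index 1: already satisfies heap property
sift down from index 0:
  43 vs smaller child 12 at index 2, swap → [12, 23, 43, 28, 47, 68, 62, 40, 36, 99, 72, 80, 76, 84]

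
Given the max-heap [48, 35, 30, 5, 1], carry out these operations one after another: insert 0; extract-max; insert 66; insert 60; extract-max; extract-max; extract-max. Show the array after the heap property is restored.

insert 0:
  append 0 at index 5 → [48, 35, 30, 5, 1, 0] (no swap needed)
extract-max → returns 48:
  remove root 48; move last element 0 to root → [0, 35, 30, 5, 1]
  0 vs larger child 35 at index 1, swap → [35, 0, 30, 5, 1]
  0 vs larger child 5 at index 3, swap → [35, 5, 30, 0, 1]
insert 66:
  append 66 at index 5 → [35, 5, 30, 0, 1, 66]
  66 > parent 30 at index 2, swap → [35, 5, 66, 0, 1, 30]
  66 > parent 35 at index 0, swap → [66, 5, 35, 0, 1, 30]
insert 60:
  append 60 at index 6 → [66, 5, 35, 0, 1, 30, 60]
  60 > parent 35 at index 2, swap → [66, 5, 60, 0, 1, 30, 35]
extract-max → returns 66:
  remove root 66; move last element 35 to root → [35, 5, 60, 0, 1, 30]
  35 vs larger child 60 at index 2, swap → [60, 5, 35, 0, 1, 30]
extract-max → returns 60:
  remove root 60; move last element 30 to root → [30, 5, 35, 0, 1]
  30 vs larger child 35 at index 2, swap → [35, 5, 30, 0, 1]
extract-max → returns 35:
  remove root 35; move last element 1 to root → [1, 5, 30, 0]
  1 vs larger child 30 at index 2, swap → [30, 5, 1, 0]

[30, 5, 1, 0]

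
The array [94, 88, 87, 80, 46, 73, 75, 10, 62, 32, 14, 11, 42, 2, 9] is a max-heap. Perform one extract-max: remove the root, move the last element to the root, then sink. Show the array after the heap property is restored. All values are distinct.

remove root 94; move last element 9 to root → [9, 88, 87, 80, 46, 73, 75, 10, 62, 32, 14, 11, 42, 2]
9 vs larger child 88 at index 1, swap → [88, 9, 87, 80, 46, 73, 75, 10, 62, 32, 14, 11, 42, 2]
9 vs larger child 80 at index 3, swap → [88, 80, 87, 9, 46, 73, 75, 10, 62, 32, 14, 11, 42, 2]
9 vs larger child 62 at index 8, swap → [88, 80, 87, 62, 46, 73, 75, 10, 9, 32, 14, 11, 42, 2]

[88, 80, 87, 62, 46, 73, 75, 10, 9, 32, 14, 11, 42, 2]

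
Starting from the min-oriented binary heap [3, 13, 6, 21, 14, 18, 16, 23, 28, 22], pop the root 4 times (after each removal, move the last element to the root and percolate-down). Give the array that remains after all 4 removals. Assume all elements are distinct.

extract-min #1 returns 3:
  remove root 3; move last element 22 to root → [22, 13, 6, 21, 14, 18, 16, 23, 28]
  22 vs smaller child 6 at index 2, swap → [6, 13, 22, 21, 14, 18, 16, 23, 28]
  22 vs smaller child 16 at index 6, swap → [6, 13, 16, 21, 14, 18, 22, 23, 28]
extract-min #2 returns 6:
  remove root 6; move last element 28 to root → [28, 13, 16, 21, 14, 18, 22, 23]
  28 vs smaller child 13 at index 1, swap → [13, 28, 16, 21, 14, 18, 22, 23]
  28 vs smaller child 14 at index 4, swap → [13, 14, 16, 21, 28, 18, 22, 23]
extract-min #3 returns 13:
  remove root 13; move last element 23 to root → [23, 14, 16, 21, 28, 18, 22]
  23 vs smaller child 14 at index 1, swap → [14, 23, 16, 21, 28, 18, 22]
  23 vs smaller child 21 at index 3, swap → [14, 21, 16, 23, 28, 18, 22]
extract-min #4 returns 14:
  remove root 14; move last element 22 to root → [22, 21, 16, 23, 28, 18]
  22 vs smaller child 16 at index 2, swap → [16, 21, 22, 23, 28, 18]
  22 vs only child 18 at index 5, swap → [16, 21, 18, 23, 28, 22]

[16, 21, 18, 23, 28, 22]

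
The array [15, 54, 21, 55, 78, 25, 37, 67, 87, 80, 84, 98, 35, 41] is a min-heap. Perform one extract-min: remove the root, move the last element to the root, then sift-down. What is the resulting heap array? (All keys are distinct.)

[21, 54, 25, 55, 78, 35, 37, 67, 87, 80, 84, 98, 41]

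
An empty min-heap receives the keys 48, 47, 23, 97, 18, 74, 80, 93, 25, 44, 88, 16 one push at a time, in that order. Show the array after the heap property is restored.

[16, 23, 18, 25, 44, 47, 80, 97, 93, 48, 88, 74]

Insert 48:
  append 48 at index 0 → [48] (no swap needed)
Insert 47:
  append 47 at index 1 → [48, 47]
  47 < parent 48 at index 0, swap → [47, 48]
Insert 23:
  append 23 at index 2 → [47, 48, 23]
  23 < parent 47 at index 0, swap → [23, 48, 47]
Insert 97:
  append 97 at index 3 → [23, 48, 47, 97] (no swap needed)
Insert 18:
  append 18 at index 4 → [23, 48, 47, 97, 18]
  18 < parent 48 at index 1, swap → [23, 18, 47, 97, 48]
  18 < parent 23 at index 0, swap → [18, 23, 47, 97, 48]
Insert 74:
  append 74 at index 5 → [18, 23, 47, 97, 48, 74] (no swap needed)
Insert 80:
  append 80 at index 6 → [18, 23, 47, 97, 48, 74, 80] (no swap needed)
Insert 93:
  append 93 at index 7 → [18, 23, 47, 97, 48, 74, 80, 93]
  93 < parent 97 at index 3, swap → [18, 23, 47, 93, 48, 74, 80, 97]
Insert 25:
  append 25 at index 8 → [18, 23, 47, 93, 48, 74, 80, 97, 25]
  25 < parent 93 at index 3, swap → [18, 23, 47, 25, 48, 74, 80, 97, 93]
Insert 44:
  append 44 at index 9 → [18, 23, 47, 25, 48, 74, 80, 97, 93, 44]
  44 < parent 48 at index 4, swap → [18, 23, 47, 25, 44, 74, 80, 97, 93, 48]
Insert 88:
  append 88 at index 10 → [18, 23, 47, 25, 44, 74, 80, 97, 93, 48, 88] (no swap needed)
Insert 16:
  append 16 at index 11 → [18, 23, 47, 25, 44, 74, 80, 97, 93, 48, 88, 16]
  16 < parent 74 at index 5, swap → [18, 23, 47, 25, 44, 16, 80, 97, 93, 48, 88, 74]
  16 < parent 47 at index 2, swap → [18, 23, 16, 25, 44, 47, 80, 97, 93, 48, 88, 74]
  16 < parent 18 at index 0, swap → [16, 23, 18, 25, 44, 47, 80, 97, 93, 48, 88, 74]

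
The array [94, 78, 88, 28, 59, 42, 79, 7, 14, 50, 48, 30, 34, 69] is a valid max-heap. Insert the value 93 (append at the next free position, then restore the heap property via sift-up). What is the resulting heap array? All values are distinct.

[94, 78, 93, 28, 59, 42, 88, 7, 14, 50, 48, 30, 34, 69, 79]

append 93 at index 14 → [94, 78, 88, 28, 59, 42, 79, 7, 14, 50, 48, 30, 34, 69, 93]
93 > parent 79 at index 6, swap → [94, 78, 88, 28, 59, 42, 93, 7, 14, 50, 48, 30, 34, 69, 79]
93 > parent 88 at index 2, swap → [94, 78, 93, 28, 59, 42, 88, 7, 14, 50, 48, 30, 34, 69, 79]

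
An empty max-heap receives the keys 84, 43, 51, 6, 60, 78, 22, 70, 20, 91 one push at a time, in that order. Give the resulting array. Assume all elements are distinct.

[91, 84, 78, 60, 70, 51, 22, 6, 20, 43]

Insert 84:
  append 84 at index 0 → [84] (no swap needed)
Insert 43:
  append 43 at index 1 → [84, 43] (no swap needed)
Insert 51:
  append 51 at index 2 → [84, 43, 51] (no swap needed)
Insert 6:
  append 6 at index 3 → [84, 43, 51, 6] (no swap needed)
Insert 60:
  append 60 at index 4 → [84, 43, 51, 6, 60]
  60 > parent 43 at index 1, swap → [84, 60, 51, 6, 43]
Insert 78:
  append 78 at index 5 → [84, 60, 51, 6, 43, 78]
  78 > parent 51 at index 2, swap → [84, 60, 78, 6, 43, 51]
Insert 22:
  append 22 at index 6 → [84, 60, 78, 6, 43, 51, 22] (no swap needed)
Insert 70:
  append 70 at index 7 → [84, 60, 78, 6, 43, 51, 22, 70]
  70 > parent 6 at index 3, swap → [84, 60, 78, 70, 43, 51, 22, 6]
  70 > parent 60 at index 1, swap → [84, 70, 78, 60, 43, 51, 22, 6]
Insert 20:
  append 20 at index 8 → [84, 70, 78, 60, 43, 51, 22, 6, 20] (no swap needed)
Insert 91:
  append 91 at index 9 → [84, 70, 78, 60, 43, 51, 22, 6, 20, 91]
  91 > parent 43 at index 4, swap → [84, 70, 78, 60, 91, 51, 22, 6, 20, 43]
  91 > parent 70 at index 1, swap → [84, 91, 78, 60, 70, 51, 22, 6, 20, 43]
  91 > parent 84 at index 0, swap → [91, 84, 78, 60, 70, 51, 22, 6, 20, 43]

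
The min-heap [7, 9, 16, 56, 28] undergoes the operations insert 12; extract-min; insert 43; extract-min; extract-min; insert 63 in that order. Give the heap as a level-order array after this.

[16, 28, 43, 56, 63]

insert 12:
  append 12 at index 5 → [7, 9, 16, 56, 28, 12]
  12 < parent 16 at index 2, swap → [7, 9, 12, 56, 28, 16]
extract-min → returns 7:
  remove root 7; move last element 16 to root → [16, 9, 12, 56, 28]
  16 vs smaller child 9 at index 1, swap → [9, 16, 12, 56, 28]
insert 43:
  append 43 at index 5 → [9, 16, 12, 56, 28, 43] (no swap needed)
extract-min → returns 9:
  remove root 9; move last element 43 to root → [43, 16, 12, 56, 28]
  43 vs smaller child 12 at index 2, swap → [12, 16, 43, 56, 28]
extract-min → returns 12:
  remove root 12; move last element 28 to root → [28, 16, 43, 56]
  28 vs smaller child 16 at index 1, swap → [16, 28, 43, 56]
insert 63:
  append 63 at index 4 → [16, 28, 43, 56, 63] (no swap needed)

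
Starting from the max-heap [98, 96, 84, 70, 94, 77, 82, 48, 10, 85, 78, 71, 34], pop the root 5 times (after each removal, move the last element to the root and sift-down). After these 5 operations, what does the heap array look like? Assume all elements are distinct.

extract-max #1 returns 98:
  remove root 98; move last element 34 to root → [34, 96, 84, 70, 94, 77, 82, 48, 10, 85, 78, 71]
  34 vs larger child 96 at index 1, swap → [96, 34, 84, 70, 94, 77, 82, 48, 10, 85, 78, 71]
  34 vs larger child 94 at index 4, swap → [96, 94, 84, 70, 34, 77, 82, 48, 10, 85, 78, 71]
  34 vs larger child 85 at index 9, swap → [96, 94, 84, 70, 85, 77, 82, 48, 10, 34, 78, 71]
extract-max #2 returns 96:
  remove root 96; move last element 71 to root → [71, 94, 84, 70, 85, 77, 82, 48, 10, 34, 78]
  71 vs larger child 94 at index 1, swap → [94, 71, 84, 70, 85, 77, 82, 48, 10, 34, 78]
  71 vs larger child 85 at index 4, swap → [94, 85, 84, 70, 71, 77, 82, 48, 10, 34, 78]
  71 vs larger child 78 at index 10, swap → [94, 85, 84, 70, 78, 77, 82, 48, 10, 34, 71]
extract-max #3 returns 94:
  remove root 94; move last element 71 to root → [71, 85, 84, 70, 78, 77, 82, 48, 10, 34]
  71 vs larger child 85 at index 1, swap → [85, 71, 84, 70, 78, 77, 82, 48, 10, 34]
  71 vs larger child 78 at index 4, swap → [85, 78, 84, 70, 71, 77, 82, 48, 10, 34]
extract-max #4 returns 85:
  remove root 85; move last element 34 to root → [34, 78, 84, 70, 71, 77, 82, 48, 10]
  34 vs larger child 84 at index 2, swap → [84, 78, 34, 70, 71, 77, 82, 48, 10]
  34 vs larger child 82 at index 6, swap → [84, 78, 82, 70, 71, 77, 34, 48, 10]
extract-max #5 returns 84:
  remove root 84; move last element 10 to root → [10, 78, 82, 70, 71, 77, 34, 48]
  10 vs larger child 82 at index 2, swap → [82, 78, 10, 70, 71, 77, 34, 48]
  10 vs larger child 77 at index 5, swap → [82, 78, 77, 70, 71, 10, 34, 48]

[82, 78, 77, 70, 71, 10, 34, 48]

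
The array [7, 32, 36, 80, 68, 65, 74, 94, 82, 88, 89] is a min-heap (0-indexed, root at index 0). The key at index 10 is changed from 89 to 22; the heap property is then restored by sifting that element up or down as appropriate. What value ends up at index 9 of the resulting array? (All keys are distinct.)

88

set index 10 from 89 to 22 → [7, 32, 36, 80, 68, 65, 74, 94, 82, 88, 22]
22 < parent 68 at index 4, swap → [7, 32, 36, 80, 22, 65, 74, 94, 82, 88, 68]
22 < parent 32 at index 1, swap → [7, 22, 36, 80, 32, 65, 74, 94, 82, 88, 68]
resulting array: [7, 22, 36, 80, 32, 65, 74, 94, 82, 88, 68]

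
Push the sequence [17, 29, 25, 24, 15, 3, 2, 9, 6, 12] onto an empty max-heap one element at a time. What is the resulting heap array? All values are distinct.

[29, 24, 25, 17, 15, 3, 2, 9, 6, 12]

Insert 17:
  append 17 at index 0 → [17] (no swap needed)
Insert 29:
  append 29 at index 1 → [17, 29]
  29 > parent 17 at index 0, swap → [29, 17]
Insert 25:
  append 25 at index 2 → [29, 17, 25] (no swap needed)
Insert 24:
  append 24 at index 3 → [29, 17, 25, 24]
  24 > parent 17 at index 1, swap → [29, 24, 25, 17]
Insert 15:
  append 15 at index 4 → [29, 24, 25, 17, 15] (no swap needed)
Insert 3:
  append 3 at index 5 → [29, 24, 25, 17, 15, 3] (no swap needed)
Insert 2:
  append 2 at index 6 → [29, 24, 25, 17, 15, 3, 2] (no swap needed)
Insert 9:
  append 9 at index 7 → [29, 24, 25, 17, 15, 3, 2, 9] (no swap needed)
Insert 6:
  append 6 at index 8 → [29, 24, 25, 17, 15, 3, 2, 9, 6] (no swap needed)
Insert 12:
  append 12 at index 9 → [29, 24, 25, 17, 15, 3, 2, 9, 6, 12] (no swap needed)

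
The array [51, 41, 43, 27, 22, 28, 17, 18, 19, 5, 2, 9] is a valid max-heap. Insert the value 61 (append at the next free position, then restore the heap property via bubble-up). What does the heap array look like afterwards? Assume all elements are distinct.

[61, 41, 51, 27, 22, 43, 17, 18, 19, 5, 2, 9, 28]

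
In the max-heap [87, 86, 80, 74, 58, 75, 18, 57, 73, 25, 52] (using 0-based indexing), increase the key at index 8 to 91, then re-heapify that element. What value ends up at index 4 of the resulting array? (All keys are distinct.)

58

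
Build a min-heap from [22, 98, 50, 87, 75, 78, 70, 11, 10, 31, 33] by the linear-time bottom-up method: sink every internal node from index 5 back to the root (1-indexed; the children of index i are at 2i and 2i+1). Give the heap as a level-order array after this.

sift down from index 5:
  75 vs smaller child 31 at index 10, swap → [22, 98, 50, 87, 31, 78, 70, 11, 10, 75, 33]
sift down from index 4:
  87 vs smaller child 10 at index 9, swap → [22, 98, 50, 10, 31, 78, 70, 11, 87, 75, 33]
sift down from index 3: already satisfies heap property
sift down from index 2:
  98 vs smaller child 10 at index 4, swap → [22, 10, 50, 98, 31, 78, 70, 11, 87, 75, 33]
  98 vs smaller child 11 at index 8, swap → [22, 10, 50, 11, 31, 78, 70, 98, 87, 75, 33]
sift down from index 1:
  22 vs smaller child 10 at index 2, swap → [10, 22, 50, 11, 31, 78, 70, 98, 87, 75, 33]
  22 vs smaller child 11 at index 4, swap → [10, 11, 50, 22, 31, 78, 70, 98, 87, 75, 33]

[10, 11, 50, 22, 31, 78, 70, 98, 87, 75, 33]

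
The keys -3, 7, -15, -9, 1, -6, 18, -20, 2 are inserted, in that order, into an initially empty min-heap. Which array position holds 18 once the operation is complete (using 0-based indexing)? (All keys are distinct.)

Insert -3:
  append -3 at index 0 → [-3] (no swap needed)
Insert 7:
  append 7 at index 1 → [-3, 7] (no swap needed)
Insert -15:
  append -15 at index 2 → [-3, 7, -15]
  -15 < parent -3 at index 0, swap → [-15, 7, -3]
Insert -9:
  append -9 at index 3 → [-15, 7, -3, -9]
  -9 < parent 7 at index 1, swap → [-15, -9, -3, 7]
Insert 1:
  append 1 at index 4 → [-15, -9, -3, 7, 1] (no swap needed)
Insert -6:
  append -6 at index 5 → [-15, -9, -3, 7, 1, -6]
  -6 < parent -3 at index 2, swap → [-15, -9, -6, 7, 1, -3]
Insert 18:
  append 18 at index 6 → [-15, -9, -6, 7, 1, -3, 18] (no swap needed)
Insert -20:
  append -20 at index 7 → [-15, -9, -6, 7, 1, -3, 18, -20]
  -20 < parent 7 at index 3, swap → [-15, -9, -6, -20, 1, -3, 18, 7]
  -20 < parent -9 at index 1, swap → [-15, -20, -6, -9, 1, -3, 18, 7]
  -20 < parent -15 at index 0, swap → [-20, -15, -6, -9, 1, -3, 18, 7]
Insert 2:
  append 2 at index 8 → [-20, -15, -6, -9, 1, -3, 18, 7, 2] (no swap needed)
resulting array: [-20, -15, -6, -9, 1, -3, 18, 7, 2]

6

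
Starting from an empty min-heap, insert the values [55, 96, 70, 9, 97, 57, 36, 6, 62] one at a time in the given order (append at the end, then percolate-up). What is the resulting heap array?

Insert 55:
  append 55 at index 0 → [55] (no swap needed)
Insert 96:
  append 96 at index 1 → [55, 96] (no swap needed)
Insert 70:
  append 70 at index 2 → [55, 96, 70] (no swap needed)
Insert 9:
  append 9 at index 3 → [55, 96, 70, 9]
  9 < parent 96 at index 1, swap → [55, 9, 70, 96]
  9 < parent 55 at index 0, swap → [9, 55, 70, 96]
Insert 97:
  append 97 at index 4 → [9, 55, 70, 96, 97] (no swap needed)
Insert 57:
  append 57 at index 5 → [9, 55, 70, 96, 97, 57]
  57 < parent 70 at index 2, swap → [9, 55, 57, 96, 97, 70]
Insert 36:
  append 36 at index 6 → [9, 55, 57, 96, 97, 70, 36]
  36 < parent 57 at index 2, swap → [9, 55, 36, 96, 97, 70, 57]
Insert 6:
  append 6 at index 7 → [9, 55, 36, 96, 97, 70, 57, 6]
  6 < parent 96 at index 3, swap → [9, 55, 36, 6, 97, 70, 57, 96]
  6 < parent 55 at index 1, swap → [9, 6, 36, 55, 97, 70, 57, 96]
  6 < parent 9 at index 0, swap → [6, 9, 36, 55, 97, 70, 57, 96]
Insert 62:
  append 62 at index 8 → [6, 9, 36, 55, 97, 70, 57, 96, 62] (no swap needed)

[6, 9, 36, 55, 97, 70, 57, 96, 62]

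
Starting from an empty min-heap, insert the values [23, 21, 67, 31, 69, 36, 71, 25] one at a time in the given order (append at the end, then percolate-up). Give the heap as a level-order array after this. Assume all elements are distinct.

Insert 23:
  append 23 at index 0 → [23] (no swap needed)
Insert 21:
  append 21 at index 1 → [23, 21]
  21 < parent 23 at index 0, swap → [21, 23]
Insert 67:
  append 67 at index 2 → [21, 23, 67] (no swap needed)
Insert 31:
  append 31 at index 3 → [21, 23, 67, 31] (no swap needed)
Insert 69:
  append 69 at index 4 → [21, 23, 67, 31, 69] (no swap needed)
Insert 36:
  append 36 at index 5 → [21, 23, 67, 31, 69, 36]
  36 < parent 67 at index 2, swap → [21, 23, 36, 31, 69, 67]
Insert 71:
  append 71 at index 6 → [21, 23, 36, 31, 69, 67, 71] (no swap needed)
Insert 25:
  append 25 at index 7 → [21, 23, 36, 31, 69, 67, 71, 25]
  25 < parent 31 at index 3, swap → [21, 23, 36, 25, 69, 67, 71, 31]

[21, 23, 36, 25, 69, 67, 71, 31]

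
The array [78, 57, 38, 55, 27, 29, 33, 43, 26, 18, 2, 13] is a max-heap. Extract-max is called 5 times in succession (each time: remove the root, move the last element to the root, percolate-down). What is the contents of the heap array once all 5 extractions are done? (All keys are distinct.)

[33, 27, 29, 26, 18, 13, 2]

extract-max #1 returns 78:
  remove root 78; move last element 13 to root → [13, 57, 38, 55, 27, 29, 33, 43, 26, 18, 2]
  13 vs larger child 57 at index 1, swap → [57, 13, 38, 55, 27, 29, 33, 43, 26, 18, 2]
  13 vs larger child 55 at index 3, swap → [57, 55, 38, 13, 27, 29, 33, 43, 26, 18, 2]
  13 vs larger child 43 at index 7, swap → [57, 55, 38, 43, 27, 29, 33, 13, 26, 18, 2]
extract-max #2 returns 57:
  remove root 57; move last element 2 to root → [2, 55, 38, 43, 27, 29, 33, 13, 26, 18]
  2 vs larger child 55 at index 1, swap → [55, 2, 38, 43, 27, 29, 33, 13, 26, 18]
  2 vs larger child 43 at index 3, swap → [55, 43, 38, 2, 27, 29, 33, 13, 26, 18]
  2 vs larger child 26 at index 8, swap → [55, 43, 38, 26, 27, 29, 33, 13, 2, 18]
extract-max #3 returns 55:
  remove root 55; move last element 18 to root → [18, 43, 38, 26, 27, 29, 33, 13, 2]
  18 vs larger child 43 at index 1, swap → [43, 18, 38, 26, 27, 29, 33, 13, 2]
  18 vs larger child 27 at index 4, swap → [43, 27, 38, 26, 18, 29, 33, 13, 2]
extract-max #4 returns 43:
  remove root 43; move last element 2 to root → [2, 27, 38, 26, 18, 29, 33, 13]
  2 vs larger child 38 at index 2, swap → [38, 27, 2, 26, 18, 29, 33, 13]
  2 vs larger child 33 at index 6, swap → [38, 27, 33, 26, 18, 29, 2, 13]
extract-max #5 returns 38:
  remove root 38; move last element 13 to root → [13, 27, 33, 26, 18, 29, 2]
  13 vs larger child 33 at index 2, swap → [33, 27, 13, 26, 18, 29, 2]
  13 vs larger child 29 at index 5, swap → [33, 27, 29, 26, 18, 13, 2]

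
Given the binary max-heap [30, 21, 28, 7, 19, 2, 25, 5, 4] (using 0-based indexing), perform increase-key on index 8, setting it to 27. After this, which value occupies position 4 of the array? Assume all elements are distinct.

19

set index 8 from 4 to 27 → [30, 21, 28, 7, 19, 2, 25, 5, 27]
27 > parent 7 at index 3, swap → [30, 21, 28, 27, 19, 2, 25, 5, 7]
27 > parent 21 at index 1, swap → [30, 27, 28, 21, 19, 2, 25, 5, 7]
resulting array: [30, 27, 28, 21, 19, 2, 25, 5, 7]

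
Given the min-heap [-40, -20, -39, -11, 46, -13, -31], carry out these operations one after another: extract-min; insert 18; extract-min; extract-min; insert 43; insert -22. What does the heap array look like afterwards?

extract-min → returns -40:
  remove root -40; move last element -31 to root → [-31, -20, -39, -11, 46, -13]
  -31 vs smaller child -39 at index 2, swap → [-39, -20, -31, -11, 46, -13]
insert 18:
  append 18 at index 6 → [-39, -20, -31, -11, 46, -13, 18] (no swap needed)
extract-min → returns -39:
  remove root -39; move last element 18 to root → [18, -20, -31, -11, 46, -13]
  18 vs smaller child -31 at index 2, swap → [-31, -20, 18, -11, 46, -13]
  18 vs only child -13 at index 5, swap → [-31, -20, -13, -11, 46, 18]
extract-min → returns -31:
  remove root -31; move last element 18 to root → [18, -20, -13, -11, 46]
  18 vs smaller child -20 at index 1, swap → [-20, 18, -13, -11, 46]
  18 vs smaller child -11 at index 3, swap → [-20, -11, -13, 18, 46]
insert 43:
  append 43 at index 5 → [-20, -11, -13, 18, 46, 43] (no swap needed)
insert -22:
  append -22 at index 6 → [-20, -11, -13, 18, 46, 43, -22]
  -22 < parent -13 at index 2, swap → [-20, -11, -22, 18, 46, 43, -13]
  -22 < parent -20 at index 0, swap → [-22, -11, -20, 18, 46, 43, -13]

[-22, -11, -20, 18, 46, 43, -13]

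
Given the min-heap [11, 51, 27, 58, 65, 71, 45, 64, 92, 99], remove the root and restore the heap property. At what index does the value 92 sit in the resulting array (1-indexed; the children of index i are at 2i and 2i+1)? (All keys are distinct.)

remove root 11; move last element 99 to root → [99, 51, 27, 58, 65, 71, 45, 64, 92]
99 vs smaller child 27 at index 3, swap → [27, 51, 99, 58, 65, 71, 45, 64, 92]
99 vs smaller child 45 at index 7, swap → [27, 51, 45, 58, 65, 71, 99, 64, 92]
resulting array: [27, 51, 45, 58, 65, 71, 99, 64, 92]

9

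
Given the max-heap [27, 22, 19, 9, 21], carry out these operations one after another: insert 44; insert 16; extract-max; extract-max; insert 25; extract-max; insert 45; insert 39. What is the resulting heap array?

insert 44:
  append 44 at index 5 → [27, 22, 19, 9, 21, 44]
  44 > parent 19 at index 2, swap → [27, 22, 44, 9, 21, 19]
  44 > parent 27 at index 0, swap → [44, 22, 27, 9, 21, 19]
insert 16:
  append 16 at index 6 → [44, 22, 27, 9, 21, 19, 16] (no swap needed)
extract-max → returns 44:
  remove root 44; move last element 16 to root → [16, 22, 27, 9, 21, 19]
  16 vs larger child 27 at index 2, swap → [27, 22, 16, 9, 21, 19]
  16 vs only child 19 at index 5, swap → [27, 22, 19, 9, 21, 16]
extract-max → returns 27:
  remove root 27; move last element 16 to root → [16, 22, 19, 9, 21]
  16 vs larger child 22 at index 1, swap → [22, 16, 19, 9, 21]
  16 vs larger child 21 at index 4, swap → [22, 21, 19, 9, 16]
insert 25:
  append 25 at index 5 → [22, 21, 19, 9, 16, 25]
  25 > parent 19 at index 2, swap → [22, 21, 25, 9, 16, 19]
  25 > parent 22 at index 0, swap → [25, 21, 22, 9, 16, 19]
extract-max → returns 25:
  remove root 25; move last element 19 to root → [19, 21, 22, 9, 16]
  19 vs larger child 22 at index 2, swap → [22, 21, 19, 9, 16]
insert 45:
  append 45 at index 5 → [22, 21, 19, 9, 16, 45]
  45 > parent 19 at index 2, swap → [22, 21, 45, 9, 16, 19]
  45 > parent 22 at index 0, swap → [45, 21, 22, 9, 16, 19]
insert 39:
  append 39 at index 6 → [45, 21, 22, 9, 16, 19, 39]
  39 > parent 22 at index 2, swap → [45, 21, 39, 9, 16, 19, 22]

[45, 21, 39, 9, 16, 19, 22]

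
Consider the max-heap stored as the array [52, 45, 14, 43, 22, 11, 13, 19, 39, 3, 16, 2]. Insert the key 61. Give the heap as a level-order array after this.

append 61 at index 12 → [52, 45, 14, 43, 22, 11, 13, 19, 39, 3, 16, 2, 61]
61 > parent 11 at index 5, swap → [52, 45, 14, 43, 22, 61, 13, 19, 39, 3, 16, 2, 11]
61 > parent 14 at index 2, swap → [52, 45, 61, 43, 22, 14, 13, 19, 39, 3, 16, 2, 11]
61 > parent 52 at index 0, swap → [61, 45, 52, 43, 22, 14, 13, 19, 39, 3, 16, 2, 11]

[61, 45, 52, 43, 22, 14, 13, 19, 39, 3, 16, 2, 11]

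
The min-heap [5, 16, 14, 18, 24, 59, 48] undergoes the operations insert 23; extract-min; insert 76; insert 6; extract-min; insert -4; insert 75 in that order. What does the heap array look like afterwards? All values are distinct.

[-4, 14, 23, 16, 24, 59, 48, 76, 18, 75]

insert 23:
  append 23 at index 7 → [5, 16, 14, 18, 24, 59, 48, 23] (no swap needed)
extract-min → returns 5:
  remove root 5; move last element 23 to root → [23, 16, 14, 18, 24, 59, 48]
  23 vs smaller child 14 at index 2, swap → [14, 16, 23, 18, 24, 59, 48]
insert 76:
  append 76 at index 7 → [14, 16, 23, 18, 24, 59, 48, 76] (no swap needed)
insert 6:
  append 6 at index 8 → [14, 16, 23, 18, 24, 59, 48, 76, 6]
  6 < parent 18 at index 3, swap → [14, 16, 23, 6, 24, 59, 48, 76, 18]
  6 < parent 16 at index 1, swap → [14, 6, 23, 16, 24, 59, 48, 76, 18]
  6 < parent 14 at index 0, swap → [6, 14, 23, 16, 24, 59, 48, 76, 18]
extract-min → returns 6:
  remove root 6; move last element 18 to root → [18, 14, 23, 16, 24, 59, 48, 76]
  18 vs smaller child 14 at index 1, swap → [14, 18, 23, 16, 24, 59, 48, 76]
  18 vs smaller child 16 at index 3, swap → [14, 16, 23, 18, 24, 59, 48, 76]
insert -4:
  append -4 at index 8 → [14, 16, 23, 18, 24, 59, 48, 76, -4]
  -4 < parent 18 at index 3, swap → [14, 16, 23, -4, 24, 59, 48, 76, 18]
  -4 < parent 16 at index 1, swap → [14, -4, 23, 16, 24, 59, 48, 76, 18]
  -4 < parent 14 at index 0, swap → [-4, 14, 23, 16, 24, 59, 48, 76, 18]
insert 75:
  append 75 at index 9 → [-4, 14, 23, 16, 24, 59, 48, 76, 18, 75] (no swap needed)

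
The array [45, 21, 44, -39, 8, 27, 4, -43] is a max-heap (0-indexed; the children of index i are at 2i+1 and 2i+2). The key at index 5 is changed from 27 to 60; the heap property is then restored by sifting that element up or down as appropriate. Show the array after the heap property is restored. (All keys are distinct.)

[60, 21, 45, -39, 8, 44, 4, -43]

set index 5 from 27 to 60 → [45, 21, 44, -39, 8, 60, 4, -43]
60 > parent 44 at index 2, swap → [45, 21, 60, -39, 8, 44, 4, -43]
60 > parent 45 at index 0, swap → [60, 21, 45, -39, 8, 44, 4, -43]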